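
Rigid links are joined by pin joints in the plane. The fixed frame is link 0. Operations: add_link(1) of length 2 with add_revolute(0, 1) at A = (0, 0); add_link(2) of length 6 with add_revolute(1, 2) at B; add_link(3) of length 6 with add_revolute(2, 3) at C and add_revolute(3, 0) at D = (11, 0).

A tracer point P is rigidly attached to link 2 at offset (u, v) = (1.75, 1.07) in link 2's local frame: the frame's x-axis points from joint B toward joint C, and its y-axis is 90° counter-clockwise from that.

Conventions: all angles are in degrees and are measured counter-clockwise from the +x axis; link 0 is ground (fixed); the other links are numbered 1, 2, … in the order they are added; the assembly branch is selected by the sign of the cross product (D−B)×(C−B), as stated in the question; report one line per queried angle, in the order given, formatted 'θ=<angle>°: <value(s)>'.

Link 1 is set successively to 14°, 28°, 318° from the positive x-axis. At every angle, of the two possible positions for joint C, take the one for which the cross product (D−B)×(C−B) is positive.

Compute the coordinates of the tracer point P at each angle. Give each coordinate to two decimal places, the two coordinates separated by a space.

A=(0,0), D=(11.00,0)
θ=14°: B = A + 2.00·(cos14°, sin14°) = (1.9406, 0.4838)
θ=14°: |BD| = 9.0723
θ=14°: circle(B,6.00) ∩ circle(D,6.00): a=4.5362, h=3.9272
θ=14°:   candidates: C₊=(6.6797,4.1636) cross=35.629; C₋=(6.2608,-3.6797) cross=-35.629
θ=14°:   branch + wants cross > 0 → take C=(6.6797,4.1636) (cross=35.629)
θ=14°: ex = (C−B)/|BC| = (0.7899,0.6133); ey = (-0.6133,0.7899)
θ=14°: P = B + 1.75·ex + 1.07·ey = (2.6666,2.4022)
θ=28°: B = A + 2.00·(cos28°, sin28°) = (1.7659, 0.9389)
θ=28°: |BD| = 9.2817
θ=28°: circle(B,6.00) ∩ circle(D,6.00): a=4.6409, h=3.8029
θ=28°:   candidates: C₊=(6.7677,4.2529) cross=35.298; C₋=(5.9982,-3.3140) cross=-35.298
θ=28°:   branch + wants cross > 0 → take C=(6.7677,4.2529) (cross=35.298)
θ=28°: ex = (C−B)/|BC| = (0.8336,0.5523); ey = (-0.5523,0.8336)
θ=28°: P = B + 1.75·ex + 1.07·ey = (2.6338,2.7975)
θ=318°: B = A + 2.00·(cos318°, sin318°) = (1.4863, -1.3383)
θ=318°: |BD| = 9.6074
θ=318°: circle(B,6.00) ∩ circle(D,6.00): a=4.8037, h=3.5951
θ=318°:   candidates: C₊=(5.7424,2.8909) cross=34.539; C₋=(6.7439,-4.2292) cross=-34.539
θ=318°:   branch + wants cross > 0 → take C=(5.7424,2.8909) (cross=34.539)
θ=318°: ex = (C−B)/|BC| = (0.7093,0.7049); ey = (-0.7049,0.7093)
θ=318°: P = B + 1.75·ex + 1.07·ey = (1.9734,0.6542)

θ=14°: 2.67 2.40
θ=28°: 2.63 2.80
θ=318°: 1.97 0.65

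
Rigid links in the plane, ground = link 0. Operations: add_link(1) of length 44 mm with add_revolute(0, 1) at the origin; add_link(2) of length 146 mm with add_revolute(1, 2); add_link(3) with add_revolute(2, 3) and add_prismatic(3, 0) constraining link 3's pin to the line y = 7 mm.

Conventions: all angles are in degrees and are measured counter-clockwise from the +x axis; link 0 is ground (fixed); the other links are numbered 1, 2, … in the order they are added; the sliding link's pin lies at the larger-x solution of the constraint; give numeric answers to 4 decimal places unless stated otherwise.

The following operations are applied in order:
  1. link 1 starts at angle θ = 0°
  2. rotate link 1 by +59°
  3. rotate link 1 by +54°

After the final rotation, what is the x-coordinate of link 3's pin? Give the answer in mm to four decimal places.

geometry: r = 44 mm, L = 146 mm, e = 7 mm; θ starts at 0°
rotate link 1 by +59°: θ ← 0° +59° = 59°
rotate link 1 by +54°: θ ← 59° +54° = 113°
crank pin P = (r cos θ, r sin θ) = (-17.192170, 40.502214)
h = r sin θ − e = 40.502214 − 7 = 33.502214
x = r cos θ + √(L² − h²) = -17.192170 + 142.104193 = 124.912023

124.9120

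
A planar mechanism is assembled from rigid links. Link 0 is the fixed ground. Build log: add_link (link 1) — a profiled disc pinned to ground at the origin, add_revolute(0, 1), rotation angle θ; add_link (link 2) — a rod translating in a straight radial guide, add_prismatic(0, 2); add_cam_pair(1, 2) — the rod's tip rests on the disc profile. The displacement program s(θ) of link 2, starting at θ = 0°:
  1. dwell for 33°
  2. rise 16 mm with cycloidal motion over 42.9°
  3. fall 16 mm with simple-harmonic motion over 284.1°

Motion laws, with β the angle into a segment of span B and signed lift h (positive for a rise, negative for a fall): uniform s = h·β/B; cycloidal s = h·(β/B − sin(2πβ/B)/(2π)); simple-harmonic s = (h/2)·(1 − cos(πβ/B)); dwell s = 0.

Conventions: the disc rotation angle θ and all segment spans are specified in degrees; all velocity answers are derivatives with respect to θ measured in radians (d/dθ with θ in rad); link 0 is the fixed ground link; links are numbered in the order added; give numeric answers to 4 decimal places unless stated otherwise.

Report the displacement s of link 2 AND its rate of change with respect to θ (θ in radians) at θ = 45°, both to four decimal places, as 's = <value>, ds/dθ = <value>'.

seg 1 [0°–33°] dwell: s stays 0.0000
seg 2 [33°–75.9°] cycloidal, h=16: θ=45° here. β=12, B=42.9. 16·(0.2797 − sin(2π·0.2797)/(2π)) = 1.9733 → s = 1.9733
velocity in seg [33°–75.9°] (cycloidal), θ in radians: β = 12° = 0.2094 rad, B = 42.9° = 0.7487 rad; ds/dθ = (h/B)(1 − cos(2πβ/B)) = (16/0.7487)(1 − cos(2π·0.2797)) = 25.336319 mm/rad

s = 1.9733, ds/dθ = 25.3363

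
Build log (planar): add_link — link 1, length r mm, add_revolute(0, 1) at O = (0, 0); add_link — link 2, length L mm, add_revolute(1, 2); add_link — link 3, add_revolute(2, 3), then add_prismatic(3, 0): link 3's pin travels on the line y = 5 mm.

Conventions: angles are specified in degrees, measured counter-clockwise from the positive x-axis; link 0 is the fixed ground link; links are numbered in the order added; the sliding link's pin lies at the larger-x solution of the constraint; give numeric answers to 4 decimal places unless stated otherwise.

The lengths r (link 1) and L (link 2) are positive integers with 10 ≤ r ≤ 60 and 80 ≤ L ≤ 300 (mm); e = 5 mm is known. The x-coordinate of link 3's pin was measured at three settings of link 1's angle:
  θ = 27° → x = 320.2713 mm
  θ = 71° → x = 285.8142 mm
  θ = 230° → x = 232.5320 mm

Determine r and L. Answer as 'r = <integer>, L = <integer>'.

constraint per measurement: (x − r cos θ)² + (r sin θ − e)² = L²
subtracting the θ₁ and θ₂ equations cancels the r² and L² terms:
r = (x₁² − x₂²) / (2[(x₁cos θ₁ + e sin θ₁) − (x₂cos θ₂ + e sin θ₂)]) = 55.0000 → r = 55
L² = (x₁ − r cos θ₁)² + (r sin θ₁ − e)² = 73983.9909 → L = 272.0000 → L = 272
check at θ₃=230°: x = 232.5320 (printed 232.5320) ✓

r = 55, L = 272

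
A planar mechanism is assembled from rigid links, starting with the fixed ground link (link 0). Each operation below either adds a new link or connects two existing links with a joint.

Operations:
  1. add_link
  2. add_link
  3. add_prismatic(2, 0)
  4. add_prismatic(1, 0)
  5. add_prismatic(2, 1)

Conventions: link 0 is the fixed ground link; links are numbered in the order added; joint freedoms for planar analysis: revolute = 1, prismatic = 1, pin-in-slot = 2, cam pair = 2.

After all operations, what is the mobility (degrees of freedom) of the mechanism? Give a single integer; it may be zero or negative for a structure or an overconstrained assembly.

ground; <1,0,0>
#1 <2,0,0>
#2 <3,0,0>
P:2↔0 J1 <3,1,0>
P:1↔0 J1 <3,2,0>
P:2↔1 J1 <3,3,0>
3×2 − 2×3 − 1×0 = 0

M = 0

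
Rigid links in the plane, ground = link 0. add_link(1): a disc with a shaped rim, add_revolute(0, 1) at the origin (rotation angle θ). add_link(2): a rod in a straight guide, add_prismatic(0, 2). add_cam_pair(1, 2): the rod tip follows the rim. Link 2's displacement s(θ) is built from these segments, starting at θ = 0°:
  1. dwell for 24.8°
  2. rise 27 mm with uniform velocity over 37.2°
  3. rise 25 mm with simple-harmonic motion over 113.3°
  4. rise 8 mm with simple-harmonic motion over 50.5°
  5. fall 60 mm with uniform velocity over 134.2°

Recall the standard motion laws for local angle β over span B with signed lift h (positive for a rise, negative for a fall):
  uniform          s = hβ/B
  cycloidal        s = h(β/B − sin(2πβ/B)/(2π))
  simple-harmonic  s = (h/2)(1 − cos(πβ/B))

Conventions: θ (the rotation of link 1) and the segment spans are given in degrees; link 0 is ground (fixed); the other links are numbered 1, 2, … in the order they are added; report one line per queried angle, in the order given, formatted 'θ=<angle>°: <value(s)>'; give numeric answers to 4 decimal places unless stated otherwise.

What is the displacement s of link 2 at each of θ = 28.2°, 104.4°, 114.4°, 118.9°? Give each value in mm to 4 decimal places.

segment 1 (0° to 24.8°, dwell): s unchanged at 0.0000
θ = 28.2° falls in segment 2 (24.8° to 62°, uniform, h = 27): β = 28.2 − 24.8 = 3.4°, B = 37.2°; Δs = 27·3.4/37.2 = 2.4677; s = 0.0000 + 2.4677 = 2.4677
segment 2 (24.8° to 62°, uniform, h = 27) is passed completely: s = 0.0000 + (27) = 27.0000
θ = 104.4° falls in segment 3 (62° to 175.3°, simple-harmonic, h = 25): β = 104.4 − 62 = 42.4°, B = 113.3°; Δs = 25/2·(1 − cos(π·0.3742)) = 7.6885; s = 27.0000 + 7.6885 = 34.6885
θ = 114.4° falls in segment 3 (62° to 175.3°, simple-harmonic, h = 25): β = 114.4 − 62 = 52.4°, B = 113.3°; Δs = 25/2·(1 − cos(π·0.4625)) = 11.0304; s = 27.0000 + 11.0304 = 38.0304
θ = 118.9° falls in segment 3 (62° to 175.3°, simple-harmonic, h = 25): β = 118.9 − 62 = 56.9°, B = 113.3°; Δs = 25/2·(1 − cos(π·0.5022)) = 12.5866; s = 27.0000 + 12.5866 = 39.5866

θ=28.2°: 2.4677
θ=104.4°: 34.6885
θ=114.4°: 38.0304
θ=118.9°: 39.5866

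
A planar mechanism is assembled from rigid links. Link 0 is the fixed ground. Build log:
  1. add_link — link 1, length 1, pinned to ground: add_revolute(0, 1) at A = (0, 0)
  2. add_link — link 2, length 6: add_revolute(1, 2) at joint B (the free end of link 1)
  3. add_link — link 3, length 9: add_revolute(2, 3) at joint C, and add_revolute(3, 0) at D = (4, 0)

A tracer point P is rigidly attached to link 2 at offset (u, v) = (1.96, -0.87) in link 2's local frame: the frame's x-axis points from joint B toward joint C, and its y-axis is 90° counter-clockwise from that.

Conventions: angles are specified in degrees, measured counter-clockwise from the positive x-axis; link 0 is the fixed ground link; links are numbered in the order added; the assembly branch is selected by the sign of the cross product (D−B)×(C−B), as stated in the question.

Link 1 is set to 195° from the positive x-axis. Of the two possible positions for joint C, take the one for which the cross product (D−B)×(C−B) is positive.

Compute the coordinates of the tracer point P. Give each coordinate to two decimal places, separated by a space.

A=(0,0), D=(4.00,0)
B = A + 1.00·(cos195°, sin195°) = (-0.9659, -0.2588)
|BD| = 4.9727
circle(B,6.00) ∩ circle(D,9.00): a=-2.0384, h=5.6431
  candidates: C₊=(-3.2953,5.2706) cross=28.061; C₋=(-2.7079,-6.0004) cross=-28.061
  branch + wants cross > 0 → take C=(-3.2953,5.2706) (cross=28.061)
ex = (C−B)/|BC| = (-0.3882,0.9216); ey = (-0.9216,-0.3882)
P = B + 1.96·ex + -0.87·ey = (-0.9251,1.8852)

-0.93 1.89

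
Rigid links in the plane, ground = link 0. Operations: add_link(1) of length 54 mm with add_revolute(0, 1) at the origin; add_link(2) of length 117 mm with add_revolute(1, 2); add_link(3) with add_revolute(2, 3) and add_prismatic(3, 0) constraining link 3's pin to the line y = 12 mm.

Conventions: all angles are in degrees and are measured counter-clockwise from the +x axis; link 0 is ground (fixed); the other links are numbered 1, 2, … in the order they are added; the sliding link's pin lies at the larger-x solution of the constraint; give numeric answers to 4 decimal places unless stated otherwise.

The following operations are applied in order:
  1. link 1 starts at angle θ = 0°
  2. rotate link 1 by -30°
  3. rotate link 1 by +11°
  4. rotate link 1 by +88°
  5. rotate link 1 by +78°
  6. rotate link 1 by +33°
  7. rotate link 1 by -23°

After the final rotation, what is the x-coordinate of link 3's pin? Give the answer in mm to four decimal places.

geometry: r = 54 mm, L = 117 mm, e = 12 mm; θ starts at 0°
rotate link 1 by -30°: θ ← 0° -30° = -30°
rotate link 1 by +11°: θ ← -30° +11° = -19°
rotate link 1 by +88°: θ ← -19° +88° = 69°
rotate link 1 by +78°: θ ← 69° +78° = 147°
rotate link 1 by +33°: θ ← 147° +33° = 180°
rotate link 1 by -23°: θ ← 180° -23° = 157°
crank pin P = (r cos θ, r sin θ) = (-49.707262, 21.099481)
h = r sin θ − e = 21.099481 − 12 = 9.099481
x = r cos θ + √(L² − h²) = -49.707262 + 116.645615 = 66.938353

66.9384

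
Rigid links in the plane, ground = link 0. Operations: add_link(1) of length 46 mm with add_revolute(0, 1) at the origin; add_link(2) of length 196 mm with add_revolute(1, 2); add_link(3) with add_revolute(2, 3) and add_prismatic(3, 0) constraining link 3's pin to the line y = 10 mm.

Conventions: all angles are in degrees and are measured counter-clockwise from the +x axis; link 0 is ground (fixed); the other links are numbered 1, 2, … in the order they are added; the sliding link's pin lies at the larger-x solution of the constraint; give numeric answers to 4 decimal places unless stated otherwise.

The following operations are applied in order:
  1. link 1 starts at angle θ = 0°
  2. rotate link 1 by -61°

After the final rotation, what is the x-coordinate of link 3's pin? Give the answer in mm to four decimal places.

geometry: r = 46 mm, L = 196 mm, e = 10 mm; θ starts at 0°
rotate link 1 by -61°: θ ← 0° -61° = -61°
crank pin P = (r cos θ, r sin θ) = (22.301243, -40.232507)
h = r sin θ − e = -40.232507 − 10 = -50.232507
x = r cos θ + √(L² − h²) = 22.301243 + 189.453676 = 211.754918

211.7549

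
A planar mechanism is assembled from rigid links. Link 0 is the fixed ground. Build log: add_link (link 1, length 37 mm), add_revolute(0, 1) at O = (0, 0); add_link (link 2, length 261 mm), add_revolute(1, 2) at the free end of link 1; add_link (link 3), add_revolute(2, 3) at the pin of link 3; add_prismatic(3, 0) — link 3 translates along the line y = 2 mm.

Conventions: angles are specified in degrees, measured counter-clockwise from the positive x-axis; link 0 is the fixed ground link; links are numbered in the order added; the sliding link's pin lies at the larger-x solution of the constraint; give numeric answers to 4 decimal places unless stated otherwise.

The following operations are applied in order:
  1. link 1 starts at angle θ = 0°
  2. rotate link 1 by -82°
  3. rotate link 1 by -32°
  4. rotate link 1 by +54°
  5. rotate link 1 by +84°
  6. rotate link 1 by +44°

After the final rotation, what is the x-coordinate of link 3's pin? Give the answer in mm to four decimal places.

geometry: r = 37 mm, L = 261 mm, e = 2 mm; θ starts at 0°
rotate link 1 by -82°: θ ← 0° -82° = -82°
rotate link 1 by -32°: θ ← -82° -32° = -114°
rotate link 1 by +54°: θ ← -114° +54° = -60°
rotate link 1 by +84°: θ ← -60° +84° = 24°
rotate link 1 by +44°: θ ← 24° +44° = 68°
crank pin P = (r cos θ, r sin θ) = (13.860444, 34.305803)
h = r sin θ − e = 34.305803 − 2 = 32.305803
x = r cos θ + √(L² − h²) = 13.860444 + 258.992925 = 272.853369

272.8534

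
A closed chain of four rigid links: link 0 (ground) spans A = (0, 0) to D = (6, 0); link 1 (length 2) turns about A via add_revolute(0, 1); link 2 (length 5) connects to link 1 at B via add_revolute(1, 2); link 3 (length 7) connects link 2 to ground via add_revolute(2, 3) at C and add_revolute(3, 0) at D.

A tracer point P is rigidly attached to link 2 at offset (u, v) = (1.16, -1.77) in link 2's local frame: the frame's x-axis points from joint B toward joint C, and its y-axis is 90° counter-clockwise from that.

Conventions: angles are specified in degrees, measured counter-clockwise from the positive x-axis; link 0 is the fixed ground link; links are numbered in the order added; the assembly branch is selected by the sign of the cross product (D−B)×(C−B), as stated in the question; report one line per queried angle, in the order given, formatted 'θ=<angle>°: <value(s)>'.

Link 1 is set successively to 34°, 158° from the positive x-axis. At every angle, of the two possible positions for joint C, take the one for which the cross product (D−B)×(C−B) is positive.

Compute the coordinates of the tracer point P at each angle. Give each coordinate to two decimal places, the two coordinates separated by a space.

A=(0,0), D=(6.00,0)
θ=34°: B = A + 2.00·(cos34°, sin34°) = (1.6581, 1.1184)
θ=34°: |BD| = 4.4836
θ=34°: circle(B,5.00) ∩ circle(D,7.00): a=-0.4346, h=4.9811
θ=34°:   candidates: C₊=(2.4797,6.0504) cross=22.333; C₋=(-0.0052,-3.5968) cross=-22.333
θ=34°:   branch + wants cross > 0 → take C=(2.4797,6.0504) (cross=22.333)
θ=34°: ex = (C−B)/|BC| = (0.1643,0.9864); ey = (-0.9864,0.1643)
θ=34°: P = B + 1.16·ex + -1.77·ey = (3.5946,1.9718)
θ=158°: B = A + 2.00·(cos158°, sin158°) = (-1.8544, 0.7492)
θ=158°: |BD| = 7.8900
θ=158°: circle(B,5.00) ∩ circle(D,7.00): a=2.4241, h=4.3731
θ=158°:   candidates: C₊=(0.9740,4.8723) cross=34.504; C₋=(0.1435,-3.8343) cross=-34.504
θ=158°:   branch + wants cross > 0 → take C=(0.9740,4.8723) (cross=34.504)
θ=158°: ex = (C−B)/|BC| = (0.5657,0.8246); ey = (-0.8246,0.5657)
θ=158°: P = B + 1.16·ex + -1.77·ey = (0.2614,0.7045)

θ=34°: 3.59 1.97
θ=158°: 0.26 0.70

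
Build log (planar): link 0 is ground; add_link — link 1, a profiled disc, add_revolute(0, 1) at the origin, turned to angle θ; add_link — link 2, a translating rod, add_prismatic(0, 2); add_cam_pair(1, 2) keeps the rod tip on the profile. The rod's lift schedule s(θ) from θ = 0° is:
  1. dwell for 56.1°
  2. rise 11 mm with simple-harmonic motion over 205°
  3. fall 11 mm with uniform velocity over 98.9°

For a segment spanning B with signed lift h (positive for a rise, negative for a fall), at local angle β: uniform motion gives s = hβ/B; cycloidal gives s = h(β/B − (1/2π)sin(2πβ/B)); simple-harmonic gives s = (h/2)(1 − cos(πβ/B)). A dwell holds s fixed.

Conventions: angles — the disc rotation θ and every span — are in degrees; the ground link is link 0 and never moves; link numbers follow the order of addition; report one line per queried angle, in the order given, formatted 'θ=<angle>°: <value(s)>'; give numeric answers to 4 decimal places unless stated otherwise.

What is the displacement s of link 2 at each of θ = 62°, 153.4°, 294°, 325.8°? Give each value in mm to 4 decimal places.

seg 1 [0°–56.1°] dwell: s stays 0.0000
seg 2 [56.1°–261.1°] simple-harmonic, h=11: θ=62° here. β=5.9, B=205. 11/2·(1 − cos(π·0.0288)) = 0.0225 → s = 0.0225
seg 2 [56.1°–261.1°] simple-harmonic, h=11: θ=153.4° here. β=97.3, B=205. 11/2·(1 − cos(π·0.4746)) = 5.0622 → s = 5.0622
seg 2 [56.1°–261.1°] simple-harmonic, h=11: full span → s += 11 → s = 11.0000
seg 3 [261.1°–360°] uniform, h=-11: θ=294° here. β=32.9, B=98.9. -11·32.9/98.9 = -3.6593 → s = 7.3407
seg 3 [261.1°–360°] uniform, h=-11: θ=325.8° here. β=64.7, B=98.9. -11·64.7/98.9 = -7.1962 → s = 3.8038

θ=62°: 0.0225
θ=153.4°: 5.0622
θ=294°: 7.3407
θ=325.8°: 3.8038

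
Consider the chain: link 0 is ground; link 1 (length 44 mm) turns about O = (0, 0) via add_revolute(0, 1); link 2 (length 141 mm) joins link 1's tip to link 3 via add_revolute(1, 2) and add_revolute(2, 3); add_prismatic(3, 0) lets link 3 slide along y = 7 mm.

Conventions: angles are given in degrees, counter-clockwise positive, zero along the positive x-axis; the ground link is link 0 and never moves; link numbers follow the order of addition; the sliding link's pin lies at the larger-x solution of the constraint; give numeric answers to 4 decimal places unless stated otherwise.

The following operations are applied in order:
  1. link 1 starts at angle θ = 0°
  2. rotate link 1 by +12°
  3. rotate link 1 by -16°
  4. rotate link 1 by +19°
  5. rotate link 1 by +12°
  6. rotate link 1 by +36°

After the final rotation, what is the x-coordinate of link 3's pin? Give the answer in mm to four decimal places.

geometry: r = 44 mm, L = 141 mm, e = 7 mm; θ starts at 0°
rotate link 1 by +12°: θ ← 0° +12° = 12°
rotate link 1 by -16°: θ ← 12° -16° = -4°
rotate link 1 by +19°: θ ← -4° +19° = 15°
rotate link 1 by +12°: θ ← 15° +12° = 27°
rotate link 1 by +36°: θ ← 27° +36° = 63°
crank pin P = (r cos θ, r sin θ) = (19.975582, 39.204287)
h = r sin θ − e = 39.204287 − 7 = 32.204287
x = r cos θ + √(L² − h²) = 19.975582 + 137.273027 = 157.248609

157.2486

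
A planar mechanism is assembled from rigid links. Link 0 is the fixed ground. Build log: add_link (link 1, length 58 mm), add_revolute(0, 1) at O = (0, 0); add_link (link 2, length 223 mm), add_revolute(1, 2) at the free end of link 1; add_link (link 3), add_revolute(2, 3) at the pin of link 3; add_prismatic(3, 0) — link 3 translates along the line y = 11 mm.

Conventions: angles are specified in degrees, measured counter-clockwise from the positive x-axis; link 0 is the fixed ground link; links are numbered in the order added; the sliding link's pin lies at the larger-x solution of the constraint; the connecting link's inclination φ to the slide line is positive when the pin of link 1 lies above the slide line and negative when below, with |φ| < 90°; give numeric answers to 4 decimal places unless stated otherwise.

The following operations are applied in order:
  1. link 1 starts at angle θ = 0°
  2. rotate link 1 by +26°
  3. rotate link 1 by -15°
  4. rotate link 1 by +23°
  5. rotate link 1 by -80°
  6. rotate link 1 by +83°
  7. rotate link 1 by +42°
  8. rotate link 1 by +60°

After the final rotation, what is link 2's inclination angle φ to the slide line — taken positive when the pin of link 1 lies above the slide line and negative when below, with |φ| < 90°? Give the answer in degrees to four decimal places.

geometry: r = 58 mm, L = 223 mm, e = 11 mm; θ starts at 0°
rotate link 1 by +26°: θ ← 0° +26° = 26°
rotate link 1 by -15°: θ ← 26° -15° = 11°
rotate link 1 by +23°: θ ← 11° +23° = 34°
rotate link 1 by -80°: θ ← 34° -80° = -46°
rotate link 1 by +83°: θ ← -46° +83° = 37°
rotate link 1 by +42°: θ ← 37° +42° = 79°
rotate link 1 by +60°: θ ← 79° +60° = 139°
h = r sin θ − e = 38.051424 − 11 = 27.051424
sin φ = h / L = 27.051424 / 223 = 0.12130683
φ = arcsin(0.12130683) = 6.967530°

6.9675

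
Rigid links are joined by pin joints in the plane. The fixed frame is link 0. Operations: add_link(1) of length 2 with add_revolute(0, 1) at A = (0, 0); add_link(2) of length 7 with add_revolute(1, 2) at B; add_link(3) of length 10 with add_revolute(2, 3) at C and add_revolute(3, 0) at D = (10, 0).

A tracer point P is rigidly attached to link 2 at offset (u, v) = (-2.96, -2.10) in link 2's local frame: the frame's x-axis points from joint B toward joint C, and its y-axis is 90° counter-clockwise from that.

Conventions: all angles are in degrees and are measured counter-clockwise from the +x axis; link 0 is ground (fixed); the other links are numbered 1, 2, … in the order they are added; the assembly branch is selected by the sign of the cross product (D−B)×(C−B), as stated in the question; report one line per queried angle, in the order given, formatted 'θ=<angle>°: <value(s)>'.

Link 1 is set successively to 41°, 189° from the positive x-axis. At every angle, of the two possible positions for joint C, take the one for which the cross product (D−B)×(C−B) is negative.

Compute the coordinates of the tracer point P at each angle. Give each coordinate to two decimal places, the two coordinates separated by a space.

A=(0,0), D=(10.00,0)
θ=41°: B = A + 2.00·(cos41°, sin41°) = (1.5094, 1.3121)
θ=41°: |BD| = 8.5914
θ=41°: circle(B,7.00) ∩ circle(D,10.00): a=1.3276, h=6.8730
θ=41°:   candidates: C₊=(3.8711,7.9017) cross=59.048; C₋=(1.7718,-5.6830) cross=-59.048
θ=41°:   branch - wants cross < 0 → take C=(1.7718,-5.6830) (cross=-59.048)
θ=41°: ex = (C−B)/|BC| = (0.0375,-0.9993); ey = (0.9993,0.0375)
θ=41°: P = B + -2.96·ex + -2.10·ey = (-0.7000,4.1913)
θ=189°: B = A + 2.00·(cos189°, sin189°) = (-1.9754, -0.3129)
θ=189°: |BD| = 11.9795
θ=189°: circle(B,7.00) ∩ circle(D,10.00): a=3.8611, h=5.8388
θ=189°:   candidates: C₊=(1.7319,5.6248) cross=69.946; C₋=(2.0369,-6.0489) cross=-69.946
θ=189°:   branch - wants cross < 0 → take C=(2.0369,-6.0489) (cross=-69.946)
θ=189°: ex = (C−B)/|BC| = (0.5732,-0.8194); ey = (0.8194,0.5732)
θ=189°: P = B + -2.96·ex + -2.10·ey = (-5.3928,0.9090)

θ=41°: -0.70 4.19
θ=189°: -5.39 0.91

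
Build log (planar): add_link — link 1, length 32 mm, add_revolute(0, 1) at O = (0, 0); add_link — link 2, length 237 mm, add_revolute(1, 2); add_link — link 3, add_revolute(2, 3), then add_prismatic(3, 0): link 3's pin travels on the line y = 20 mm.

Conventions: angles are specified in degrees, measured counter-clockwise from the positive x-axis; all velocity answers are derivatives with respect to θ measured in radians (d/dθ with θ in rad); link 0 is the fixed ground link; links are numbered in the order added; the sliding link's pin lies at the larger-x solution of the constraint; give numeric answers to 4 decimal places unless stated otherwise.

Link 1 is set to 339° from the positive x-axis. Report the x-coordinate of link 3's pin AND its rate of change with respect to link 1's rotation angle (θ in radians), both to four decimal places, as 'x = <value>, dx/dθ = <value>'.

geometry: r = 32 mm, L = 237 mm, e = 20 mm
crank pin P = (r cos θ, r sin θ) = (29.874574, -11.467774)
h = r sin θ − e = -11.467774 − 20 = -31.467774
x = r cos θ + √(L² − h²) = 29.874574 + 234.901637 = 264.776211
dx/dθ = −r sin θ − h·r cos θ/√(L² − h²) (θ in radians; h = -31.467774) = 15.469817

x = 264.7762, dx/dθ = 15.4698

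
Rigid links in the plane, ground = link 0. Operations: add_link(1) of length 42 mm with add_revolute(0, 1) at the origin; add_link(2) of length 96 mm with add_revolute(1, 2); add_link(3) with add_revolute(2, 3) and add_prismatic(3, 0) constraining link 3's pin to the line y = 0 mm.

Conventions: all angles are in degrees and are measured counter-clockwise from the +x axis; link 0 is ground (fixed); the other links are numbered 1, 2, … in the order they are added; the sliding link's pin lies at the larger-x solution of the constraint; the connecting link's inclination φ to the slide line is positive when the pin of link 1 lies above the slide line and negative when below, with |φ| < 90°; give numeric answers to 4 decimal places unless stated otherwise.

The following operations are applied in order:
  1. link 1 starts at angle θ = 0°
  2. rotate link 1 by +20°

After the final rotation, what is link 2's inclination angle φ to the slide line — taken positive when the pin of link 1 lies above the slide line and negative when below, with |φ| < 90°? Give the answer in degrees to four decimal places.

geometry: r = 42 mm, L = 96 mm, e = 0 mm; θ starts at 0°
rotate link 1 by +20°: θ ← 0° +20° = 20°
h = r sin θ − e = 14.364846 − 0 = 14.364846
sin φ = h / L = 14.364846 / 96 = 0.14963381
φ = arcsin(0.14963381) = 8.605706°

8.6057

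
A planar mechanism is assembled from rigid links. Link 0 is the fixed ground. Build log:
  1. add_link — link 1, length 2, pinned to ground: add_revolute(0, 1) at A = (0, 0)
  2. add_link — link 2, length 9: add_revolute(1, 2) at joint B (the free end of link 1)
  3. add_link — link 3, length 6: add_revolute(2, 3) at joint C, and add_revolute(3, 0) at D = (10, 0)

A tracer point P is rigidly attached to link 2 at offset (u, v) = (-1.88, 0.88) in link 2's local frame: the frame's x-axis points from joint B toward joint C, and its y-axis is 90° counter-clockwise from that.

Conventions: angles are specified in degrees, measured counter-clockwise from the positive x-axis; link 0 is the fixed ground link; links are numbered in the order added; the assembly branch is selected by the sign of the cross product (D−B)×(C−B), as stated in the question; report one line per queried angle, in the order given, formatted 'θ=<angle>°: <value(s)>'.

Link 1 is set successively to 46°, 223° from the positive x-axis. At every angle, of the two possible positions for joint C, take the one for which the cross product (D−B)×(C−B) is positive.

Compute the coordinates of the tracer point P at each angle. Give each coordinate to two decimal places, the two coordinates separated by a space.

A=(0,0), D=(10.00,0)
θ=46°: B = A + 2.00·(cos46°, sin46°) = (1.3893, 1.4387)
θ=46°: |BD| = 8.7300
θ=46°: circle(B,9.00) ∩ circle(D,6.00): a=6.9423, h=5.7275
θ=46°:   candidates: C₊=(9.1806,5.9438) cross=50.001; C₋=(7.2929,-5.3546) cross=-50.001
θ=46°:   branch + wants cross > 0 → take C=(9.1806,5.9438) (cross=50.001)
θ=46°: ex = (C−B)/|BC| = (0.8657,0.5006); ey = (-0.5006,0.8657)
θ=46°: P = B + -1.88·ex + 0.88·ey = (-0.6787,1.2594)
θ=223°: B = A + 2.00·(cos223°, sin223°) = (-1.4627, -1.3640)
θ=223°: |BD| = 11.5436
θ=223°: circle(B,9.00) ∩ circle(D,6.00): a=7.7209, h=4.6246
θ=223°:   candidates: C₊=(5.6577,4.1406) cross=53.385; C₋=(6.7506,-5.0439) cross=-53.385
θ=223°:   branch + wants cross > 0 → take C=(5.6577,4.1406) (cross=53.385)
θ=223°: ex = (C−B)/|BC| = (0.7912,0.6116); ey = (-0.6116,0.7912)
θ=223°: P = B + -1.88·ex + 0.88·ey = (-3.4883,-1.8176)

θ=46°: -0.68 1.26
θ=223°: -3.49 -1.82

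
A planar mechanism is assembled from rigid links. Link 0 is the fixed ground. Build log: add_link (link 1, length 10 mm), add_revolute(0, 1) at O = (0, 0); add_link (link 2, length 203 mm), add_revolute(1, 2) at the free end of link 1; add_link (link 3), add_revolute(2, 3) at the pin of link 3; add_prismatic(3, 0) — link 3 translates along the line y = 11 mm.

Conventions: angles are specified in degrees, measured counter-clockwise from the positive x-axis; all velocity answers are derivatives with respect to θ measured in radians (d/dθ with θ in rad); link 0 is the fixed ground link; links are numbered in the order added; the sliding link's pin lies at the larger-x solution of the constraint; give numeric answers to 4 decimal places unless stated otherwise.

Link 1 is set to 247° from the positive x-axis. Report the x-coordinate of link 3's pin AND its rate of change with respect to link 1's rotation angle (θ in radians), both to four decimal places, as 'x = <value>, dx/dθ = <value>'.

geometry: r = 10 mm, L = 203 mm, e = 11 mm
crank pin P = (r cos θ, r sin θ) = (-3.907311, -9.205049)
h = r sin θ − e = -9.205049 − 11 = -20.205049
x = r cos θ + √(L² − h²) = -3.907311 + 201.991970 = 198.084659
dx/dθ = −r sin θ − h·r cos θ/√(L² − h²) (θ in radians; h = -20.205049) = 8.814204

x = 198.0847, dx/dθ = 8.8142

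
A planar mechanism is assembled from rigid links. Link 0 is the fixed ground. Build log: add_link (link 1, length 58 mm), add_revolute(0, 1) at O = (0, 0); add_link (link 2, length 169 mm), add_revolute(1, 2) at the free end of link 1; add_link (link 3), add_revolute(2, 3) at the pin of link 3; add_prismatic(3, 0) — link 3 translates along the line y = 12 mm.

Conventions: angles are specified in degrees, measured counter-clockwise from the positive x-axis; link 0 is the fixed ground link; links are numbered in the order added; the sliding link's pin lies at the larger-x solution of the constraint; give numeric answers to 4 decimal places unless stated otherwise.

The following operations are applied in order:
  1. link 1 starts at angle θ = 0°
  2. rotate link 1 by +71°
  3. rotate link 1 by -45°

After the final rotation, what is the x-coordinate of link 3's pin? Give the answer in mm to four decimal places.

geometry: r = 58 mm, L = 169 mm, e = 12 mm; θ starts at 0°
rotate link 1 by +71°: θ ← 0° +71° = 71°
rotate link 1 by -45°: θ ← 71° -45° = 26°
crank pin P = (r cos θ, r sin θ) = (52.130055, 25.425527)
h = r sin θ − e = 25.425527 − 12 = 13.425527
x = r cos θ + √(L² − h²) = 52.130055 + 168.465887 = 220.595942

220.5959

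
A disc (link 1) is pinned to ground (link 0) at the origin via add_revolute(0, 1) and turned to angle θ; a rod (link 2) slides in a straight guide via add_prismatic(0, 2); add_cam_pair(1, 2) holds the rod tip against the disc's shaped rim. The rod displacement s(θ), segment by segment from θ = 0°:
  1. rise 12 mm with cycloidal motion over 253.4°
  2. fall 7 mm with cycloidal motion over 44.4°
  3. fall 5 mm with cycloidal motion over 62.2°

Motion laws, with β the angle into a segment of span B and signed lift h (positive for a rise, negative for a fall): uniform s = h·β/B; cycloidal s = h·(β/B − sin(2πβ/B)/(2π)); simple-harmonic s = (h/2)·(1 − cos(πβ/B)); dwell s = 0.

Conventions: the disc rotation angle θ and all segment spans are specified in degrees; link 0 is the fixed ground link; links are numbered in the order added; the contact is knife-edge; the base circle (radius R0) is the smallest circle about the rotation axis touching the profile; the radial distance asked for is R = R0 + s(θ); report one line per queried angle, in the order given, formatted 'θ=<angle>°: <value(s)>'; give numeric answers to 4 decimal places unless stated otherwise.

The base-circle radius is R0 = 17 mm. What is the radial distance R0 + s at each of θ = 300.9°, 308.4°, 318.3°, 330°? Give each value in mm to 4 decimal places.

segment 1 (0° to 253.4°, cycloidal, h = 12) is passed completely: s = 0.0000 + (12) = 12.0000
segment 2 (253.4° to 297.8°, cycloidal, h = -7) is passed completely: s = 12.0000 + (-7) = 5.0000
θ = 300.9° falls in segment 3 (297.8° to 360°, cycloidal, h = -5): β = 300.9 − 297.8 = 3.1°, B = 62.2°; Δs = -5·(0.0498 − sin(2π·0.0498)/(2π)) = -0.0041; s = 5.0000 − 0.0041 = 4.9959
θ = 308.4° falls in segment 3 (297.8° to 360°, cycloidal, h = -5): β = 308.4 − 297.8 = 10.6°, B = 62.2°; Δs = -5·(0.1704 − sin(2π·0.1704)/(2π)) = -0.1537; s = 5.0000 − 0.1537 = 4.8463
θ = 318.3° falls in segment 3 (297.8° to 360°, cycloidal, h = -5): β = 318.3 − 297.8 = 20.5°, B = 62.2°; Δs = -5·(0.3296 − sin(2π·0.3296)/(2π)) = -0.9496; s = 5.0000 − 0.9496 = 4.0504
θ = 330° falls in segment 3 (297.8° to 360°, cycloidal, h = -5): β = 330 − 297.8 = 32.2°, B = 62.2°; Δs = -5·(0.5177 − sin(2π·0.5177)/(2π)) = -2.6767; s = 5.0000 − 2.6767 = 2.3233
θ=300.9°: R = R0 + s = 17 + 4.9959 = 21.9959
θ=308.4°: R = R0 + s = 17 + 4.8463 = 21.8463
θ=318.3°: R = R0 + s = 17 + 4.0504 = 21.0504
θ=330°: R = R0 + s = 17 + 2.3233 = 19.3233

θ=300.9°: 21.9959
θ=308.4°: 21.8463
θ=318.3°: 21.0504
θ=330°: 19.3233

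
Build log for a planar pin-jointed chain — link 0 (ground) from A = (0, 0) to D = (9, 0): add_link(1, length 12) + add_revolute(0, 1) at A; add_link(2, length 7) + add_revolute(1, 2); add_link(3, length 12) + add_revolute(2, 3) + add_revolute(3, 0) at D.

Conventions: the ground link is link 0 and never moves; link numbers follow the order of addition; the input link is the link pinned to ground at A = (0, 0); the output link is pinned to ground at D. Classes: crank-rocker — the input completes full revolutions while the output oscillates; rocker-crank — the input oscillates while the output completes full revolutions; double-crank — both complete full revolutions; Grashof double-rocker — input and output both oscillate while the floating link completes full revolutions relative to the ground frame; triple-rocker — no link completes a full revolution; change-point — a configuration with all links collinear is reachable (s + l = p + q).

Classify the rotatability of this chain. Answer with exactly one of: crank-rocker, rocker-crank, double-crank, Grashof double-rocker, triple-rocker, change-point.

lengths: ground=9, input=12, coupler=7, output=12
sorted: s=7 (shortest), l=12 (longest), p+q=21
s + l = 19 vs p + q = 21
s + l < p + q (Grashof) with shortest = coupler link → Grashof double-rocker

Grashof double-rocker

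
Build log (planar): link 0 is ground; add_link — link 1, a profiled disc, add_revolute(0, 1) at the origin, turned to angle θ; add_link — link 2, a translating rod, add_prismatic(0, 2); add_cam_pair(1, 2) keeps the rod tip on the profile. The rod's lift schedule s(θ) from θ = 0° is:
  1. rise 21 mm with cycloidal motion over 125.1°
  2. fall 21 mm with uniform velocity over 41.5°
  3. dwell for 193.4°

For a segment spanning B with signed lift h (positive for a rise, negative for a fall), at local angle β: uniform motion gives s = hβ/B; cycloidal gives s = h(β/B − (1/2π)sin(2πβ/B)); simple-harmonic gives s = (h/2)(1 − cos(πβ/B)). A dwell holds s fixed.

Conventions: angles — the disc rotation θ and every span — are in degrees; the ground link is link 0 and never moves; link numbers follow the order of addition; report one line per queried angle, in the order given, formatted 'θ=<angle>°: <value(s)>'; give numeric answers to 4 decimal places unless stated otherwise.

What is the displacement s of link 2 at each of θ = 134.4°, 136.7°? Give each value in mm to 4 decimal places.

seg 1 [0°–125.1°] cycloidal, h=21: full span → s += 21 → s = 21.0000
seg 2 [125.1°–166.6°] uniform, h=-21: θ=134.4° here. β=9.3, B=41.5. -21·9.3/41.5 = -4.7060 → s = 16.2940
seg 2 [125.1°–166.6°] uniform, h=-21: θ=136.7° here. β=11.6, B=41.5. -21·11.6/41.5 = -5.8699 → s = 15.1301

θ=134.4°: 16.2940
θ=136.7°: 15.1301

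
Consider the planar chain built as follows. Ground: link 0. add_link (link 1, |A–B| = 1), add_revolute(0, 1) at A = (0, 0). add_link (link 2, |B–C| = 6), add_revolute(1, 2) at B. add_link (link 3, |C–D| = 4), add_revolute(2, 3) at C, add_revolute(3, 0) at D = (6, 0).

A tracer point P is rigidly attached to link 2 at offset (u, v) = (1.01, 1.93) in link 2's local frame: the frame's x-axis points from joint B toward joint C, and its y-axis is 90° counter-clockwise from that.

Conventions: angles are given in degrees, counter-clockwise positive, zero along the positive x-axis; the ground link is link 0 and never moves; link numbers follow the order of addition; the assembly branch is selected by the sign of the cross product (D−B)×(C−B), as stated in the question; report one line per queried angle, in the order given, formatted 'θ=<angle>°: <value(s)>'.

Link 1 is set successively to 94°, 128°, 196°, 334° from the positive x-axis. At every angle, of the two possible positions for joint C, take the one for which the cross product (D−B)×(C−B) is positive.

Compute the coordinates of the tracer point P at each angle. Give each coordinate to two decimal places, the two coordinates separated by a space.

A=(0,0), D=(6.00,0)
θ=94°: B = A + 1.00·(cos94°, sin94°) = (-0.0698, 0.9976)
θ=94°: |BD| = 6.1512
θ=94°: circle(B,6.00) ∩ circle(D,4.00): a=4.7013, h=3.7280
θ=94°:   candidates: C₊=(5.1739,3.9138) cross=22.931; C₋=(3.9647,-3.4435) cross=-22.931
θ=94°:   branch + wants cross > 0 → take C=(5.1739,3.9138) (cross=22.931)
θ=94°: ex = (C−B)/|BC| = (0.8739,0.4860); ey = (-0.4860,0.8739)
θ=94°: P = B + 1.01·ex + 1.93·ey = (-0.1251,3.1752)
θ=128°: B = A + 1.00·(cos128°, sin128°) = (-0.6157, 0.7880)
θ=128°: |BD| = 6.6624
θ=128°: circle(B,6.00) ∩ circle(D,4.00): a=4.8322, h=3.5567
θ=128°:   candidates: C₊=(4.6033,3.7482) cross=23.696; C₋=(3.7619,-3.3153) cross=-23.696
θ=128°:   branch + wants cross > 0 → take C=(4.6033,3.7482) (cross=23.696)
θ=128°: ex = (C−B)/|BC| = (0.8698,0.4934); ey = (-0.4934,0.8698)
θ=128°: P = B + 1.01·ex + 1.93·ey = (-0.6893,2.9651)
θ=196°: B = A + 1.00·(cos196°, sin196°) = (-0.9613, -0.2756)
θ=196°: |BD| = 6.9667
θ=196°: circle(B,6.00) ∩ circle(D,4.00): a=4.9188, h=3.4360
θ=196°:   candidates: C₊=(3.8177,3.3522) cross=23.937; C₋=(4.0896,-3.5143) cross=-23.937
θ=196°:   branch + wants cross > 0 → take C=(3.8177,3.3522) (cross=23.937)
θ=196°: ex = (C−B)/|BC| = (0.7965,0.6046); ey = (-0.6046,0.7965)
θ=196°: P = B + 1.01·ex + 1.93·ey = (-1.3238,1.8723)
θ=334°: B = A + 1.00·(cos334°, sin334°) = (0.8988, -0.4384)
θ=334°: |BD| = 5.1200
θ=334°: circle(B,6.00) ∩ circle(D,4.00): a=4.5131, h=3.9537
θ=334°:   candidates: C₊=(5.0568,3.8872) cross=20.243; C₋=(5.7339,-3.9911) cross=-20.243
θ=334°:   branch + wants cross > 0 → take C=(5.0568,3.8872) (cross=20.243)
θ=334°: ex = (C−B)/|BC| = (0.6930,0.7209); ey = (-0.7209,0.6930)
θ=334°: P = B + 1.01·ex + 1.93·ey = (0.2073,1.6273)

θ=94°: -0.13 3.18
θ=128°: -0.69 2.97
θ=196°: -1.32 1.87
θ=334°: 0.21 1.63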